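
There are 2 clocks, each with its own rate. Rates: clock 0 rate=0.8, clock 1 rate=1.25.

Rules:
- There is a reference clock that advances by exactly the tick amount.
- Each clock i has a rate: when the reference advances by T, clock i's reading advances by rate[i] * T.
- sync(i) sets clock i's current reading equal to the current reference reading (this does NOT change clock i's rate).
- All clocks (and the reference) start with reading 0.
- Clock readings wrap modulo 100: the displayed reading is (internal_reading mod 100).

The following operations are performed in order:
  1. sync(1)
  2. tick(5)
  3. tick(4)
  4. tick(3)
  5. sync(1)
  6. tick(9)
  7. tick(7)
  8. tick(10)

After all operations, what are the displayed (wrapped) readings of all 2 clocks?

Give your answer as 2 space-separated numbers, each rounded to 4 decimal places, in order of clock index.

After op 1 sync(1): ref=0.0000 raw=[0.0000 0.0000]
After op 2 tick(5): ref=5.0000 raw=[4.0000 6.2500]
After op 3 tick(4): ref=9.0000 raw=[7.2000 11.2500]
After op 4 tick(3): ref=12.0000 raw=[9.6000 15.0000]
After op 5 sync(1): ref=12.0000 raw=[9.6000 12.0000]
After op 6 tick(9): ref=21.0000 raw=[16.8000 23.2500]
After op 7 tick(7): ref=28.0000 raw=[22.4000 32.0000]
After op 8 tick(10): ref=38.0000 raw=[30.4000 44.5000]
Wrap final raw readings (mod 100): 30.4000 mod 100 = 30.4000; 44.5000 mod 100 = 44.5000

Answer: 30.4000 44.5000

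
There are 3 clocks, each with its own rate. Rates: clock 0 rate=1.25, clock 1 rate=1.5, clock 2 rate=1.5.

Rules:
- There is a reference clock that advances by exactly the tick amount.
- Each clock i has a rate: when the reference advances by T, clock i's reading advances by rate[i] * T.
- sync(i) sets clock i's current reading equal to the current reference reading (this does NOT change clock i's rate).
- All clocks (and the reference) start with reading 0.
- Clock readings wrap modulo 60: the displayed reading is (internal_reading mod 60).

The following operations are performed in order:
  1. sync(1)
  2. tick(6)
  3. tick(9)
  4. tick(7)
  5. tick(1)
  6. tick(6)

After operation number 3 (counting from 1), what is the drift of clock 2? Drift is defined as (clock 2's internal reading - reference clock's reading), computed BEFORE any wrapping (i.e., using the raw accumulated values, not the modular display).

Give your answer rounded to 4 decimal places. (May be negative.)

After op 1 sync(1): ref=0.0000 raw=[0.0000 0.0000 0.0000]
After op 2 tick(6): ref=6.0000 raw=[7.5000 9.0000 9.0000]
After op 3 tick(9): ref=15.0000 raw=[18.7500 22.5000 22.5000]
Drift of clock 2 after op 3: 22.5000 - 15.0000 = 7.5000

Answer: 7.5000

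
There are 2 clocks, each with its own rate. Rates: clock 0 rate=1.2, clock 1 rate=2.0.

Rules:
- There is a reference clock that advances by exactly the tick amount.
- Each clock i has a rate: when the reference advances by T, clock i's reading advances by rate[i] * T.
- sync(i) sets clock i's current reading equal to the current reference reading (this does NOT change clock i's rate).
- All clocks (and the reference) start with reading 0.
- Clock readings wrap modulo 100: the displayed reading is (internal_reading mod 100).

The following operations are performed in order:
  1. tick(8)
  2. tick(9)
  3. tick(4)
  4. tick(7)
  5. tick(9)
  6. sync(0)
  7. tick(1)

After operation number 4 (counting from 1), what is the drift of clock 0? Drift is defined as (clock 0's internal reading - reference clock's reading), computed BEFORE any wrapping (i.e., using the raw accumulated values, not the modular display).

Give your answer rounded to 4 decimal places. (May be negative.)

After op 1 tick(8): ref=8.0000 raw=[9.6000 16.0000]
After op 2 tick(9): ref=17.0000 raw=[20.4000 34.0000]
After op 3 tick(4): ref=21.0000 raw=[25.2000 42.0000]
After op 4 tick(7): ref=28.0000 raw=[33.6000 56.0000]
Drift of clock 0 after op 4: 33.6000 - 28.0000 = 5.6000

Answer: 5.6000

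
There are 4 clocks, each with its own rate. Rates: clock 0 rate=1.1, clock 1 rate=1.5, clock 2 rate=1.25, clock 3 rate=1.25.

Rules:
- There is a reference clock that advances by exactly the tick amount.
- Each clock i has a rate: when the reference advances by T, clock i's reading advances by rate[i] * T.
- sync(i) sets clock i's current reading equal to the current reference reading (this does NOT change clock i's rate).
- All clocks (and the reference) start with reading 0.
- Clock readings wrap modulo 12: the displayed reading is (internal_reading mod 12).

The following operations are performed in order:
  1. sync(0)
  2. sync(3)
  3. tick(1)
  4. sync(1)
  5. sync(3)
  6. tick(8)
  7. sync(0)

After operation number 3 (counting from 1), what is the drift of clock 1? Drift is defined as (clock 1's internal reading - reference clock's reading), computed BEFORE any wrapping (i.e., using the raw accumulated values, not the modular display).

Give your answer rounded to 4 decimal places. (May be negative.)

After op 1 sync(0): ref=0.0000 raw=[0.0000 0.0000 0.0000 0.0000]
After op 2 sync(3): ref=0.0000 raw=[0.0000 0.0000 0.0000 0.0000]
After op 3 tick(1): ref=1.0000 raw=[1.1000 1.5000 1.2500 1.2500]
Drift of clock 1 after op 3: 1.5000 - 1.0000 = 0.5000

Answer: 0.5000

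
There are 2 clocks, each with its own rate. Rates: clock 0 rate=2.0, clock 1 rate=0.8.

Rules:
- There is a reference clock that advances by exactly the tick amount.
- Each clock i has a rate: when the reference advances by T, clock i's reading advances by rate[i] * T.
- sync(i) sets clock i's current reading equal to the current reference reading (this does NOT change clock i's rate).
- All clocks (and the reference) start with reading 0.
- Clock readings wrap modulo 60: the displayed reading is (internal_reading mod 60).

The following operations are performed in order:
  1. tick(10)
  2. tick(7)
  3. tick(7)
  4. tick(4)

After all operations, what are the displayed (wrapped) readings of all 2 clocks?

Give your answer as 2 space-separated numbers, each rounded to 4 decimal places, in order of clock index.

After op 1 tick(10): ref=10.0000 raw=[20.0000 8.0000]
After op 2 tick(7): ref=17.0000 raw=[34.0000 13.6000]
After op 3 tick(7): ref=24.0000 raw=[48.0000 19.2000]
After op 4 tick(4): ref=28.0000 raw=[56.0000 22.4000]
Wrap final raw readings (mod 60): 56.0000 mod 60 = 56.0000; 22.4000 mod 60 = 22.4000

Answer: 56.0000 22.4000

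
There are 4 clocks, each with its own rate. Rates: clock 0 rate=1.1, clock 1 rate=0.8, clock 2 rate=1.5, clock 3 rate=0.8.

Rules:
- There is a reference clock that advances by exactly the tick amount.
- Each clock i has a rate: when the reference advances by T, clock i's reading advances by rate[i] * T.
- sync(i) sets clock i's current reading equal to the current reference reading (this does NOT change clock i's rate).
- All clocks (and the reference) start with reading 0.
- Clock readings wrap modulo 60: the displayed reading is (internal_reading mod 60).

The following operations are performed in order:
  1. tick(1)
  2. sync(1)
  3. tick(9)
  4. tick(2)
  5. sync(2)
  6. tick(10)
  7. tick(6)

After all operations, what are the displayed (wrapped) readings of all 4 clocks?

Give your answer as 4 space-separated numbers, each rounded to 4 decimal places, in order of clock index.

After op 1 tick(1): ref=1.0000 raw=[1.1000 0.8000 1.5000 0.8000]
After op 2 sync(1): ref=1.0000 raw=[1.1000 1.0000 1.5000 0.8000]
After op 3 tick(9): ref=10.0000 raw=[11.0000 8.2000 15.0000 8.0000]
After op 4 tick(2): ref=12.0000 raw=[13.2000 9.8000 18.0000 9.6000]
After op 5 sync(2): ref=12.0000 raw=[13.2000 9.8000 12.0000 9.6000]
After op 6 tick(10): ref=22.0000 raw=[24.2000 17.8000 27.0000 17.6000]
After op 7 tick(6): ref=28.0000 raw=[30.8000 22.6000 36.0000 22.4000]
Wrap final raw readings (mod 60): 30.8000 mod 60 = 30.8000; 22.6000 mod 60 = 22.6000; 36.0000 mod 60 = 36.0000; 22.4000 mod 60 = 22.4000

Answer: 30.8000 22.6000 36.0000 22.4000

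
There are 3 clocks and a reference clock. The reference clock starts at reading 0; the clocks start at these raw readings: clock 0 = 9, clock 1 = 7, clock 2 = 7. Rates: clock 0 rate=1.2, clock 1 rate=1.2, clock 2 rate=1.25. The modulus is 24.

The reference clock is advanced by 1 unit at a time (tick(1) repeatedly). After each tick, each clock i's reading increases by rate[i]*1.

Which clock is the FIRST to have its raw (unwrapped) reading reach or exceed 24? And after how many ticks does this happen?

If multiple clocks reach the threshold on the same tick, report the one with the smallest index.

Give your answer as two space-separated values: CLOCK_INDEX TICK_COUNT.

Answer: 0 13

Derivation:
clock 0: start=9, rate=1.2, needs 24-9 = 15; ticks = ceil(15/1.2) = ceil(12.5000) = 13; reading at tick 13 = 9 + 1.2*13 = 24.6000
clock 1: start=7, rate=1.2, needs 24-7 = 17; ticks = ceil(17/1.2) = ceil(14.1667) = 15; reading at tick 15 = 7 + 1.2*15 = 25.0000
clock 2: start=7, rate=1.25, needs 24-7 = 17; ticks = ceil(17/1.25) = ceil(13.6000) = 14; reading at tick 14 = 7 + 1.25*14 = 24.5000
Minimum tick count = 13; winners = [0]; smallest index = 0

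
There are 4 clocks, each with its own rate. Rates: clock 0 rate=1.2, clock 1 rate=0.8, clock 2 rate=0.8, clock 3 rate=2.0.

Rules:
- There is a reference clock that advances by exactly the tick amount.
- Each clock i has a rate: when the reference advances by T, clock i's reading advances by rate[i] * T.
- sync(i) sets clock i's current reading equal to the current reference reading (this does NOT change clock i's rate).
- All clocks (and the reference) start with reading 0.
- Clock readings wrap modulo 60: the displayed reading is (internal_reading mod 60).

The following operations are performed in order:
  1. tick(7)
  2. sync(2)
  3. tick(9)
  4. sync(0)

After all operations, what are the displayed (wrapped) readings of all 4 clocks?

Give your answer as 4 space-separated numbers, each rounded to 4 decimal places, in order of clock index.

After op 1 tick(7): ref=7.0000 raw=[8.4000 5.6000 5.6000 14.0000]
After op 2 sync(2): ref=7.0000 raw=[8.4000 5.6000 7.0000 14.0000]
After op 3 tick(9): ref=16.0000 raw=[19.2000 12.8000 14.2000 32.0000]
After op 4 sync(0): ref=16.0000 raw=[16.0000 12.8000 14.2000 32.0000]
Wrap final raw readings (mod 60): 16.0000 mod 60 = 16.0000; 12.8000 mod 60 = 12.8000; 14.2000 mod 60 = 14.2000; 32.0000 mod 60 = 32.0000

Answer: 16.0000 12.8000 14.2000 32.0000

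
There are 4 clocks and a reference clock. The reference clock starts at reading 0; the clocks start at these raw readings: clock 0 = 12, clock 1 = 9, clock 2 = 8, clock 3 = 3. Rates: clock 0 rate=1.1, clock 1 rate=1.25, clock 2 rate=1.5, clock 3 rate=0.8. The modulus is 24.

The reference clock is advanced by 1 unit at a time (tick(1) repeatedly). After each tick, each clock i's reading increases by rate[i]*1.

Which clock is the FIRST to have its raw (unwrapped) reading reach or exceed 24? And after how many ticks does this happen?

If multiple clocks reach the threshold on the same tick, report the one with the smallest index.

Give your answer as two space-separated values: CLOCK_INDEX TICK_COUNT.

clock 0: start=12, rate=1.1, needs 24-12 = 12; ticks = ceil(12/1.1) = ceil(10.9091) = 11; reading at tick 11 = 12 + 1.1*11 = 24.1000
clock 1: start=9, rate=1.25, needs 24-9 = 15; ticks = ceil(15/1.25) = ceil(12.0000) = 12; reading at tick 12 = 9 + 1.25*12 = 24.0000
clock 2: start=8, rate=1.5, needs 24-8 = 16; ticks = ceil(16/1.5) = ceil(10.6667) = 11; reading at tick 11 = 8 + 1.5*11 = 24.5000
clock 3: start=3, rate=0.8, needs 24-3 = 21; ticks = ceil(21/0.8) = ceil(26.2500) = 27; reading at tick 27 = 3 + 0.8*27 = 24.6000
Minimum tick count = 11; winners = [0, 2]; smallest index = 0

Answer: 0 11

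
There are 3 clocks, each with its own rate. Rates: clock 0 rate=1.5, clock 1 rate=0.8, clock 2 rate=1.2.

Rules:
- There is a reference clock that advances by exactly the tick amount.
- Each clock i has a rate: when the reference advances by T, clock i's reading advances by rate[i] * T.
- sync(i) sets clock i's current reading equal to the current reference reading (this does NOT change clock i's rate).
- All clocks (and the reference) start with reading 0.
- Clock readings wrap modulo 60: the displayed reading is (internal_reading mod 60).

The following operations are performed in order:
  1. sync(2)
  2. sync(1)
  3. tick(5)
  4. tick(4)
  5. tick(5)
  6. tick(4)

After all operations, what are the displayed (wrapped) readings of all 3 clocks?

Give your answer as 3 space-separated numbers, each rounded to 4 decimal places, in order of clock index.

Answer: 27.0000 14.4000 21.6000

Derivation:
After op 1 sync(2): ref=0.0000 raw=[0.0000 0.0000 0.0000]
After op 2 sync(1): ref=0.0000 raw=[0.0000 0.0000 0.0000]
After op 3 tick(5): ref=5.0000 raw=[7.5000 4.0000 6.0000]
After op 4 tick(4): ref=9.0000 raw=[13.5000 7.2000 10.8000]
After op 5 tick(5): ref=14.0000 raw=[21.0000 11.2000 16.8000]
After op 6 tick(4): ref=18.0000 raw=[27.0000 14.4000 21.6000]
Wrap final raw readings (mod 60): 27.0000 mod 60 = 27.0000; 14.4000 mod 60 = 14.4000; 21.6000 mod 60 = 21.6000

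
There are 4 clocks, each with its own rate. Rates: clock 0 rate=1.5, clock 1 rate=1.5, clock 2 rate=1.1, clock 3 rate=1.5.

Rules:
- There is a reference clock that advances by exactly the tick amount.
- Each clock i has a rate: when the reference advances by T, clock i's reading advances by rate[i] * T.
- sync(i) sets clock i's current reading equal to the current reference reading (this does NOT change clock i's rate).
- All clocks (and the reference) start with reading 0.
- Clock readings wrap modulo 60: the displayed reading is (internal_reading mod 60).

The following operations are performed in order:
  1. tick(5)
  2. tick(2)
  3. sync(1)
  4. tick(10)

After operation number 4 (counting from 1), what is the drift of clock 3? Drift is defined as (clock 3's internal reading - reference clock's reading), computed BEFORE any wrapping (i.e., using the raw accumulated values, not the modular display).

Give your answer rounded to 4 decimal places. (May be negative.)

After op 1 tick(5): ref=5.0000 raw=[7.5000 7.5000 5.5000 7.5000]
After op 2 tick(2): ref=7.0000 raw=[10.5000 10.5000 7.7000 10.5000]
After op 3 sync(1): ref=7.0000 raw=[10.5000 7.0000 7.7000 10.5000]
After op 4 tick(10): ref=17.0000 raw=[25.5000 22.0000 18.7000 25.5000]
Drift of clock 3 after op 4: 25.5000 - 17.0000 = 8.5000

Answer: 8.5000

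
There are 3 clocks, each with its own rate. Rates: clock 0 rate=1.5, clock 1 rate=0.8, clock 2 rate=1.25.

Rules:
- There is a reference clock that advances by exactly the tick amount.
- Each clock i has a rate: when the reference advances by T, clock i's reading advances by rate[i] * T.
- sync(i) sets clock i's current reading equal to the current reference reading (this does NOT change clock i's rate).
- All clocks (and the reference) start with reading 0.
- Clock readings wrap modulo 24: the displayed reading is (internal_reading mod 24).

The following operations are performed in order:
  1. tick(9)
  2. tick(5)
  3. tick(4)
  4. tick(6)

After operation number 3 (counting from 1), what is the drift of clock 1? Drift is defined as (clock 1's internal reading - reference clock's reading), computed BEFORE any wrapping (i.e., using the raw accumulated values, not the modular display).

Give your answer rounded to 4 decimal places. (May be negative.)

Answer: -3.6000

Derivation:
After op 1 tick(9): ref=9.0000 raw=[13.5000 7.2000 11.2500]
After op 2 tick(5): ref=14.0000 raw=[21.0000 11.2000 17.5000]
After op 3 tick(4): ref=18.0000 raw=[27.0000 14.4000 22.5000]
Drift of clock 1 after op 3: 14.4000 - 18.0000 = -3.6000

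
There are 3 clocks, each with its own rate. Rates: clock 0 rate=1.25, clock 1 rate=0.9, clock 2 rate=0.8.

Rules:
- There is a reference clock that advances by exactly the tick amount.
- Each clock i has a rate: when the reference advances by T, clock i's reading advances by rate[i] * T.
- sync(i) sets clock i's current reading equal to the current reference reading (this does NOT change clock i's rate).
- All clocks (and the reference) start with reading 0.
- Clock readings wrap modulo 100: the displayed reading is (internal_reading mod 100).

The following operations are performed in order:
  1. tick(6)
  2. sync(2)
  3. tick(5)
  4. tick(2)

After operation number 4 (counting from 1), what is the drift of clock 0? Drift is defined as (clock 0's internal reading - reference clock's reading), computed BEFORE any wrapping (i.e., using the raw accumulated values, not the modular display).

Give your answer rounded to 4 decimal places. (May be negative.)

After op 1 tick(6): ref=6.0000 raw=[7.5000 5.4000 4.8000]
After op 2 sync(2): ref=6.0000 raw=[7.5000 5.4000 6.0000]
After op 3 tick(5): ref=11.0000 raw=[13.7500 9.9000 10.0000]
After op 4 tick(2): ref=13.0000 raw=[16.2500 11.7000 11.6000]
Drift of clock 0 after op 4: 16.2500 - 13.0000 = 3.2500

Answer: 3.2500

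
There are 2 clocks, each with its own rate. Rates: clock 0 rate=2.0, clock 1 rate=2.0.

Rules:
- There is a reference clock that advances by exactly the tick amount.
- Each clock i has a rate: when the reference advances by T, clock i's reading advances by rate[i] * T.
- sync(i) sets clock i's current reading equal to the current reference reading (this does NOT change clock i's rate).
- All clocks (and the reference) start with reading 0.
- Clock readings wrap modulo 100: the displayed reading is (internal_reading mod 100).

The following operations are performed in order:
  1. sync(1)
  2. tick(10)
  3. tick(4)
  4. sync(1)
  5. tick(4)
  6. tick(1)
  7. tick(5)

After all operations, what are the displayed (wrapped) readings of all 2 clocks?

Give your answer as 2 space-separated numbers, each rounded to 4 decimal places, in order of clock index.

After op 1 sync(1): ref=0.0000 raw=[0.0000 0.0000]
After op 2 tick(10): ref=10.0000 raw=[20.0000 20.0000]
After op 3 tick(4): ref=14.0000 raw=[28.0000 28.0000]
After op 4 sync(1): ref=14.0000 raw=[28.0000 14.0000]
After op 5 tick(4): ref=18.0000 raw=[36.0000 22.0000]
After op 6 tick(1): ref=19.0000 raw=[38.0000 24.0000]
After op 7 tick(5): ref=24.0000 raw=[48.0000 34.0000]
Wrap final raw readings (mod 100): 48.0000 mod 100 = 48.0000; 34.0000 mod 100 = 34.0000

Answer: 48.0000 34.0000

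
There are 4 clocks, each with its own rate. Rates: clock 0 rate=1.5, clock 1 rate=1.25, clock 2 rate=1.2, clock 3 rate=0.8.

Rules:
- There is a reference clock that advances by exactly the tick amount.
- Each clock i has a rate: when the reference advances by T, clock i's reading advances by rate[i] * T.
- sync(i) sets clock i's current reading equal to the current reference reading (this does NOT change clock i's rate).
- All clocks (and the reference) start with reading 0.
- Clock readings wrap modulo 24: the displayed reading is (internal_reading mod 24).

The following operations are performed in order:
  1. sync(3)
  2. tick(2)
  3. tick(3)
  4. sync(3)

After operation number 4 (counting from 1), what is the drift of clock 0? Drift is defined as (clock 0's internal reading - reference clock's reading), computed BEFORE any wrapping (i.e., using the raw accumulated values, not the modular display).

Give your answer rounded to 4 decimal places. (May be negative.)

Answer: 2.5000

Derivation:
After op 1 sync(3): ref=0.0000 raw=[0.0000 0.0000 0.0000 0.0000]
After op 2 tick(2): ref=2.0000 raw=[3.0000 2.5000 2.4000 1.6000]
After op 3 tick(3): ref=5.0000 raw=[7.5000 6.2500 6.0000 4.0000]
After op 4 sync(3): ref=5.0000 raw=[7.5000 6.2500 6.0000 5.0000]
Drift of clock 0 after op 4: 7.5000 - 5.0000 = 2.5000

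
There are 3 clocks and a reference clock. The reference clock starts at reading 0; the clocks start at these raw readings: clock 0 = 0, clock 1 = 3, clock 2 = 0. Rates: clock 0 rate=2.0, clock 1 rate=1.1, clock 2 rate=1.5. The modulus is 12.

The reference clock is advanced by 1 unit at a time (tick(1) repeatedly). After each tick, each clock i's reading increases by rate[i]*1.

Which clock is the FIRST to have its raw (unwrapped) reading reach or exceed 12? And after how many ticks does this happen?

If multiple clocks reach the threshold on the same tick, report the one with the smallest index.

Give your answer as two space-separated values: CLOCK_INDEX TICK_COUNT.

Answer: 0 6

Derivation:
clock 0: start=0, rate=2.0, needs 12-0 = 12; ticks = ceil(12/2.0) = ceil(6.0000) = 6; reading at tick 6 = 0 + 2.0*6 = 12.0000
clock 1: start=3, rate=1.1, needs 12-3 = 9; ticks = ceil(9/1.1) = ceil(8.1818) = 9; reading at tick 9 = 3 + 1.1*9 = 12.9000
clock 2: start=0, rate=1.5, needs 12-0 = 12; ticks = ceil(12/1.5) = ceil(8.0000) = 8; reading at tick 8 = 0 + 1.5*8 = 12.0000
Minimum tick count = 6; winners = [0]; smallest index = 0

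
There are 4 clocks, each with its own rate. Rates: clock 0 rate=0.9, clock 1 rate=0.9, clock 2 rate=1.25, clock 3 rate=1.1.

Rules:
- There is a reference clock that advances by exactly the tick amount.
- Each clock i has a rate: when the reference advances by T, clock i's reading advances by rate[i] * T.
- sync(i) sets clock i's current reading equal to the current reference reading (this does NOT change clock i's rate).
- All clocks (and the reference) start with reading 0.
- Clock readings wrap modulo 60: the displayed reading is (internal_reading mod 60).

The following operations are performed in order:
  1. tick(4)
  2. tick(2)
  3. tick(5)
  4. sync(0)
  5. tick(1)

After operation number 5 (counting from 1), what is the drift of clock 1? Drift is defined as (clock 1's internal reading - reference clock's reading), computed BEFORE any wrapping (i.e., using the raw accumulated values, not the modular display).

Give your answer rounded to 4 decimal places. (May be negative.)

Answer: -1.2000

Derivation:
After op 1 tick(4): ref=4.0000 raw=[3.6000 3.6000 5.0000 4.4000]
After op 2 tick(2): ref=6.0000 raw=[5.4000 5.4000 7.5000 6.6000]
After op 3 tick(5): ref=11.0000 raw=[9.9000 9.9000 13.7500 12.1000]
After op 4 sync(0): ref=11.0000 raw=[11.0000 9.9000 13.7500 12.1000]
After op 5 tick(1): ref=12.0000 raw=[11.9000 10.8000 15.0000 13.2000]
Drift of clock 1 after op 5: 10.8000 - 12.0000 = -1.2000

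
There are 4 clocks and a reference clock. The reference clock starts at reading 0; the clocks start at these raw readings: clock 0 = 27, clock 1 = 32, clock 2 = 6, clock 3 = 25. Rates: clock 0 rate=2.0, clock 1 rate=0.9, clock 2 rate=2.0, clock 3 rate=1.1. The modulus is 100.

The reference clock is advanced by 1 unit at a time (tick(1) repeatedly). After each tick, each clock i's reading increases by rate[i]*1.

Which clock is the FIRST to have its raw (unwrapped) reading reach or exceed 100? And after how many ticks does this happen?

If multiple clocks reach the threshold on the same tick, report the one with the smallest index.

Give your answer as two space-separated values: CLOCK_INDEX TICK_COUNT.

clock 0: start=27, rate=2.0, needs 100-27 = 73; ticks = ceil(73/2.0) = ceil(36.5000) = 37; reading at tick 37 = 27 + 2.0*37 = 101.0000
clock 1: start=32, rate=0.9, needs 100-32 = 68; ticks = ceil(68/0.9) = ceil(75.5556) = 76; reading at tick 76 = 32 + 0.9*76 = 100.4000
clock 2: start=6, rate=2.0, needs 100-6 = 94; ticks = ceil(94/2.0) = ceil(47.0000) = 47; reading at tick 47 = 6 + 2.0*47 = 100.0000
clock 3: start=25, rate=1.1, needs 100-25 = 75; ticks = ceil(75/1.1) = ceil(68.1818) = 69; reading at tick 69 = 25 + 1.1*69 = 100.9000
Minimum tick count = 37; winners = [0]; smallest index = 0

Answer: 0 37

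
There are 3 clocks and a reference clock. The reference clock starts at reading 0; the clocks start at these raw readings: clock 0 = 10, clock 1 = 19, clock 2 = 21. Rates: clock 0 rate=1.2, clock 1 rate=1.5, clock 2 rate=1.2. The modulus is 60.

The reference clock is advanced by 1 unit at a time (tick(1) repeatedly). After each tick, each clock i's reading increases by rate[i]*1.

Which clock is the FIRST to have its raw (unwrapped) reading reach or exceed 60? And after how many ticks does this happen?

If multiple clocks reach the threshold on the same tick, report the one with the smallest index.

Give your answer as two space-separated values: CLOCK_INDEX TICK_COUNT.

clock 0: start=10, rate=1.2, needs 60-10 = 50; ticks = ceil(50/1.2) = ceil(41.6667) = 42; reading at tick 42 = 10 + 1.2*42 = 60.4000
clock 1: start=19, rate=1.5, needs 60-19 = 41; ticks = ceil(41/1.5) = ceil(27.3333) = 28; reading at tick 28 = 19 + 1.5*28 = 61.0000
clock 2: start=21, rate=1.2, needs 60-21 = 39; ticks = ceil(39/1.2) = ceil(32.5000) = 33; reading at tick 33 = 21 + 1.2*33 = 60.6000
Minimum tick count = 28; winners = [1]; smallest index = 1

Answer: 1 28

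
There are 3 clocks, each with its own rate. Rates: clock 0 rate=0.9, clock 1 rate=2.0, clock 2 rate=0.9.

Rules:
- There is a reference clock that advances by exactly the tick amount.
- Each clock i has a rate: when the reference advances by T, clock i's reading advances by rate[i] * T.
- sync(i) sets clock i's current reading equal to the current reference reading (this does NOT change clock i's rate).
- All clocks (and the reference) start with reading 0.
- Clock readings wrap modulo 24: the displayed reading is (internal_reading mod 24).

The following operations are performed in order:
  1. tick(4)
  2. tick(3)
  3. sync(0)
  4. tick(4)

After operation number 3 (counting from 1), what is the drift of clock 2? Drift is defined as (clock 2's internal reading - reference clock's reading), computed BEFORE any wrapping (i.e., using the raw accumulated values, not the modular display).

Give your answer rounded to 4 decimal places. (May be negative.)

After op 1 tick(4): ref=4.0000 raw=[3.6000 8.0000 3.6000]
After op 2 tick(3): ref=7.0000 raw=[6.3000 14.0000 6.3000]
After op 3 sync(0): ref=7.0000 raw=[7.0000 14.0000 6.3000]
Drift of clock 2 after op 3: 6.3000 - 7.0000 = -0.7000

Answer: -0.7000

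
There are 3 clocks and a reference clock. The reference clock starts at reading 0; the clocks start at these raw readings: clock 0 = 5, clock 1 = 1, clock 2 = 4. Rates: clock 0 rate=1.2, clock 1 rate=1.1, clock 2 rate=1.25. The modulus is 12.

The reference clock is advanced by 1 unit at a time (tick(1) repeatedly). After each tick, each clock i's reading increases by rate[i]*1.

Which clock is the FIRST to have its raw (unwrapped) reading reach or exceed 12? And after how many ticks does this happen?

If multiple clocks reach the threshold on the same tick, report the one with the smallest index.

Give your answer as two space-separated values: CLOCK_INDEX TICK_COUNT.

Answer: 0 6

Derivation:
clock 0: start=5, rate=1.2, needs 12-5 = 7; ticks = ceil(7/1.2) = ceil(5.8333) = 6; reading at tick 6 = 5 + 1.2*6 = 12.2000
clock 1: start=1, rate=1.1, needs 12-1 = 11; ticks = ceil(11/1.1) = ceil(10.0000) = 10; reading at tick 10 = 1 + 1.1*10 = 12.0000
clock 2: start=4, rate=1.25, needs 12-4 = 8; ticks = ceil(8/1.25) = ceil(6.4000) = 7; reading at tick 7 = 4 + 1.25*7 = 12.7500
Minimum tick count = 6; winners = [0]; smallest index = 0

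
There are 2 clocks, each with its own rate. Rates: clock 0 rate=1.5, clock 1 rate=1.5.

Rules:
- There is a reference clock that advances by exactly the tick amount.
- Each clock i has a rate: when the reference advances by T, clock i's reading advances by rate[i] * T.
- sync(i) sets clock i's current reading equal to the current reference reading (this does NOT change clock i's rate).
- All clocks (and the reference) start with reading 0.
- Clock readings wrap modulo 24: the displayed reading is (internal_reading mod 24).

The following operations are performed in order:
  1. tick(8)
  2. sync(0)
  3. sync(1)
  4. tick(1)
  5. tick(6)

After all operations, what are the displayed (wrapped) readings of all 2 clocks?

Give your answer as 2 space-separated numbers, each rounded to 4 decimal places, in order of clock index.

After op 1 tick(8): ref=8.0000 raw=[12.0000 12.0000]
After op 2 sync(0): ref=8.0000 raw=[8.0000 12.0000]
After op 3 sync(1): ref=8.0000 raw=[8.0000 8.0000]
After op 4 tick(1): ref=9.0000 raw=[9.5000 9.5000]
After op 5 tick(6): ref=15.0000 raw=[18.5000 18.5000]
Wrap final raw readings (mod 24): 18.5000 mod 24 = 18.5000; 18.5000 mod 24 = 18.5000

Answer: 18.5000 18.5000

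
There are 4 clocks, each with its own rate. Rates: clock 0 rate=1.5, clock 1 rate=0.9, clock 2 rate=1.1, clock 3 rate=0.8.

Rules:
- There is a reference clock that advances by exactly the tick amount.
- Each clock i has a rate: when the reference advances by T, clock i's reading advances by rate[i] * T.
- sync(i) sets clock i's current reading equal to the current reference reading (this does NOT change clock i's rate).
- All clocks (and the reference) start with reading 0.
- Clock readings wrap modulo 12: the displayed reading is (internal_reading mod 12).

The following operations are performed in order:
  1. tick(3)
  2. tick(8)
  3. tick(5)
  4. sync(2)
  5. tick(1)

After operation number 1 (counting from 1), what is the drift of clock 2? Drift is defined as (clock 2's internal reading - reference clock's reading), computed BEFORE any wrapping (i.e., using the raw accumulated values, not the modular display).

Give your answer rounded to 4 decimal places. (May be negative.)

Answer: 0.3000

Derivation:
After op 1 tick(3): ref=3.0000 raw=[4.5000 2.7000 3.3000 2.4000]
Drift of clock 2 after op 1: 3.3000 - 3.0000 = 0.3000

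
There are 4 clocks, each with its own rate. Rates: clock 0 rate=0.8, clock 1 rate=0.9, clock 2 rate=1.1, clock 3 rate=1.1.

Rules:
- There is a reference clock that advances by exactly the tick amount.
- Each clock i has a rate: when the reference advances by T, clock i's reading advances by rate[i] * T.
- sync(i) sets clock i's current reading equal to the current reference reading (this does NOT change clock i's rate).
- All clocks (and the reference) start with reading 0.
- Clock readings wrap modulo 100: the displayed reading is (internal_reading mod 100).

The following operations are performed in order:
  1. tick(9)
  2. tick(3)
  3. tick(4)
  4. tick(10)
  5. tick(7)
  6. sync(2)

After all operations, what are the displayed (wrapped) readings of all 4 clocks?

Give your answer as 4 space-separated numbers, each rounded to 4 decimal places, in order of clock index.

After op 1 tick(9): ref=9.0000 raw=[7.2000 8.1000 9.9000 9.9000]
After op 2 tick(3): ref=12.0000 raw=[9.6000 10.8000 13.2000 13.2000]
After op 3 tick(4): ref=16.0000 raw=[12.8000 14.4000 17.6000 17.6000]
After op 4 tick(10): ref=26.0000 raw=[20.8000 23.4000 28.6000 28.6000]
After op 5 tick(7): ref=33.0000 raw=[26.4000 29.7000 36.3000 36.3000]
After op 6 sync(2): ref=33.0000 raw=[26.4000 29.7000 33.0000 36.3000]
Wrap final raw readings (mod 100): 26.4000 mod 100 = 26.4000; 29.7000 mod 100 = 29.7000; 33.0000 mod 100 = 33.0000; 36.3000 mod 100 = 36.3000

Answer: 26.4000 29.7000 33.0000 36.3000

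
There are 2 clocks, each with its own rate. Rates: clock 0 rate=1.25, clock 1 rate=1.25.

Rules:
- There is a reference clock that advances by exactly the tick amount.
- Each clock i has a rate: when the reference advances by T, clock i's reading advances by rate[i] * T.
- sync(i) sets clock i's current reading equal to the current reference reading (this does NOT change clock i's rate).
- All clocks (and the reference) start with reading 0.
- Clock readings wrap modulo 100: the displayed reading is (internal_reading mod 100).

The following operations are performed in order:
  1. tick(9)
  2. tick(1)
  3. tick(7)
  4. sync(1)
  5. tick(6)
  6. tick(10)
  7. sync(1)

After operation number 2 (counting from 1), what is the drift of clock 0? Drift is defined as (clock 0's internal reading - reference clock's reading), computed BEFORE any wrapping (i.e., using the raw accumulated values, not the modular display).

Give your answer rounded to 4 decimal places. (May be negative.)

Answer: 2.5000

Derivation:
After op 1 tick(9): ref=9.0000 raw=[11.2500 11.2500]
After op 2 tick(1): ref=10.0000 raw=[12.5000 12.5000]
Drift of clock 0 after op 2: 12.5000 - 10.0000 = 2.5000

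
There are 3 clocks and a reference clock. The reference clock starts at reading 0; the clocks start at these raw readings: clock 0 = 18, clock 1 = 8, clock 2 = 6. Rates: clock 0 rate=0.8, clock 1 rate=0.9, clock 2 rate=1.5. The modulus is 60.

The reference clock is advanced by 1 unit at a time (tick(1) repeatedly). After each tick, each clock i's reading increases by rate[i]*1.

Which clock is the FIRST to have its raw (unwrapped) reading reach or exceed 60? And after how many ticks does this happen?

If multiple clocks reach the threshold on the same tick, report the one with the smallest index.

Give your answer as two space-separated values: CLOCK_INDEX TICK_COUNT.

clock 0: start=18, rate=0.8, needs 60-18 = 42; ticks = ceil(42/0.8) = ceil(52.5000) = 53; reading at tick 53 = 18 + 0.8*53 = 60.4000
clock 1: start=8, rate=0.9, needs 60-8 = 52; ticks = ceil(52/0.9) = ceil(57.7778) = 58; reading at tick 58 = 8 + 0.9*58 = 60.2000
clock 2: start=6, rate=1.5, needs 60-6 = 54; ticks = ceil(54/1.5) = ceil(36.0000) = 36; reading at tick 36 = 6 + 1.5*36 = 60.0000
Minimum tick count = 36; winners = [2]; smallest index = 2

Answer: 2 36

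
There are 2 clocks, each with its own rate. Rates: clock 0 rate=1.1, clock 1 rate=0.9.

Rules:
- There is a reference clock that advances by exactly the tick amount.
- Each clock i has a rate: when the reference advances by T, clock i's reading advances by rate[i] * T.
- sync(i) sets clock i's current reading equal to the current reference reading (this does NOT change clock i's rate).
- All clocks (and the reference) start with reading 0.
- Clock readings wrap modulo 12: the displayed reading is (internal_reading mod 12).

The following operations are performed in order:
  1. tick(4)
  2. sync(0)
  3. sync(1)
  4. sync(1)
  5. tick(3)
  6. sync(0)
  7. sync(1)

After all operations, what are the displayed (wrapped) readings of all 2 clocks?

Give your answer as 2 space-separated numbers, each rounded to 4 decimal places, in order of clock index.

After op 1 tick(4): ref=4.0000 raw=[4.4000 3.6000]
After op 2 sync(0): ref=4.0000 raw=[4.0000 3.6000]
After op 3 sync(1): ref=4.0000 raw=[4.0000 4.0000]
After op 4 sync(1): ref=4.0000 raw=[4.0000 4.0000]
After op 5 tick(3): ref=7.0000 raw=[7.3000 6.7000]
After op 6 sync(0): ref=7.0000 raw=[7.0000 6.7000]
After op 7 sync(1): ref=7.0000 raw=[7.0000 7.0000]
Wrap final raw readings (mod 12): 7.0000 mod 12 = 7.0000; 7.0000 mod 12 = 7.0000

Answer: 7.0000 7.0000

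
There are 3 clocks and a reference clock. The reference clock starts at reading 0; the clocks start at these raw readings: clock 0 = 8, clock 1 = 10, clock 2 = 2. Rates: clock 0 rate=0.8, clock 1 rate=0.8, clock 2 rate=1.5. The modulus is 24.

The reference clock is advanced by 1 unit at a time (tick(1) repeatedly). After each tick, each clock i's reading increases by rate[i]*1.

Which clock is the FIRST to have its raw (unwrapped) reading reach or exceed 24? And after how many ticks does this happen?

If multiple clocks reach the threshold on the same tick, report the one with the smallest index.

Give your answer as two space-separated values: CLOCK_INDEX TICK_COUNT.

clock 0: start=8, rate=0.8, needs 24-8 = 16; ticks = ceil(16/0.8) = ceil(20.0000) = 20; reading at tick 20 = 8 + 0.8*20 = 24.0000
clock 1: start=10, rate=0.8, needs 24-10 = 14; ticks = ceil(14/0.8) = ceil(17.5000) = 18; reading at tick 18 = 10 + 0.8*18 = 24.4000
clock 2: start=2, rate=1.5, needs 24-2 = 22; ticks = ceil(22/1.5) = ceil(14.6667) = 15; reading at tick 15 = 2 + 1.5*15 = 24.5000
Minimum tick count = 15; winners = [2]; smallest index = 2

Answer: 2 15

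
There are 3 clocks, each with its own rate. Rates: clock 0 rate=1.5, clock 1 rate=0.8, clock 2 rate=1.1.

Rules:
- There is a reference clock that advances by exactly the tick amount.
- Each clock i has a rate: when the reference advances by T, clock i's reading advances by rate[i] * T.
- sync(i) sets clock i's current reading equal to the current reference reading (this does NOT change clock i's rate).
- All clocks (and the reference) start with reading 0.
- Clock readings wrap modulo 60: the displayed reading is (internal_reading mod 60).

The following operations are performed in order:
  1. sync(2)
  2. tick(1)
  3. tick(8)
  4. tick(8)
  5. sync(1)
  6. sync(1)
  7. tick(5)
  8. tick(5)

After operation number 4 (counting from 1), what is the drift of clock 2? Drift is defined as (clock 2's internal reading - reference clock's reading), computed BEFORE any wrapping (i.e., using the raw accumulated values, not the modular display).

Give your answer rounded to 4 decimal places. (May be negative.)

Answer: 1.7000

Derivation:
After op 1 sync(2): ref=0.0000 raw=[0.0000 0.0000 0.0000]
After op 2 tick(1): ref=1.0000 raw=[1.5000 0.8000 1.1000]
After op 3 tick(8): ref=9.0000 raw=[13.5000 7.2000 9.9000]
After op 4 tick(8): ref=17.0000 raw=[25.5000 13.6000 18.7000]
Drift of clock 2 after op 4: 18.7000 - 17.0000 = 1.7000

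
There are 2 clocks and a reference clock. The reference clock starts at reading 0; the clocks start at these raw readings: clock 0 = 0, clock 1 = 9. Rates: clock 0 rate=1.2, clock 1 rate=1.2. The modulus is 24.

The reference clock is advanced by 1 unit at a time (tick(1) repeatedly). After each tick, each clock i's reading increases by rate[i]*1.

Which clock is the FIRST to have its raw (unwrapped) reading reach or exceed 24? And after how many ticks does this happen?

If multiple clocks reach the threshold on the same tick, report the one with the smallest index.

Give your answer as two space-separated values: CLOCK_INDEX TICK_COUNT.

Answer: 1 13

Derivation:
clock 0: start=0, rate=1.2, needs 24-0 = 24; ticks = ceil(24/1.2) = ceil(20.0000) = 20; reading at tick 20 = 0 + 1.2*20 = 24.0000
clock 1: start=9, rate=1.2, needs 24-9 = 15; ticks = ceil(15/1.2) = ceil(12.5000) = 13; reading at tick 13 = 9 + 1.2*13 = 24.6000
Minimum tick count = 13; winners = [1]; smallest index = 1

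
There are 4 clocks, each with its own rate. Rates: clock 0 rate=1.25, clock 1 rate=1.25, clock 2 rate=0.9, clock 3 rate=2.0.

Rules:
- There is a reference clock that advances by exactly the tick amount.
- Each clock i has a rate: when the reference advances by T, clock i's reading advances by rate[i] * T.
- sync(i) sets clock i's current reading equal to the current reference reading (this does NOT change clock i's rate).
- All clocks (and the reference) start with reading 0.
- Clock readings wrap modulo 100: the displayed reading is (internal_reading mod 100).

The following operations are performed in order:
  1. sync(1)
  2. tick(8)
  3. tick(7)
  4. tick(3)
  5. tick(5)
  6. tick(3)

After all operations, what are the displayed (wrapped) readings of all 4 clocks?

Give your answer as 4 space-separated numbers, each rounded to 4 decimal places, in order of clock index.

After op 1 sync(1): ref=0.0000 raw=[0.0000 0.0000 0.0000 0.0000]
After op 2 tick(8): ref=8.0000 raw=[10.0000 10.0000 7.2000 16.0000]
After op 3 tick(7): ref=15.0000 raw=[18.7500 18.7500 13.5000 30.0000]
After op 4 tick(3): ref=18.0000 raw=[22.5000 22.5000 16.2000 36.0000]
After op 5 tick(5): ref=23.0000 raw=[28.7500 28.7500 20.7000 46.0000]
After op 6 tick(3): ref=26.0000 raw=[32.5000 32.5000 23.4000 52.0000]
Wrap final raw readings (mod 100): 32.5000 mod 100 = 32.5000; 32.5000 mod 100 = 32.5000; 23.4000 mod 100 = 23.4000; 52.0000 mod 100 = 52.0000

Answer: 32.5000 32.5000 23.4000 52.0000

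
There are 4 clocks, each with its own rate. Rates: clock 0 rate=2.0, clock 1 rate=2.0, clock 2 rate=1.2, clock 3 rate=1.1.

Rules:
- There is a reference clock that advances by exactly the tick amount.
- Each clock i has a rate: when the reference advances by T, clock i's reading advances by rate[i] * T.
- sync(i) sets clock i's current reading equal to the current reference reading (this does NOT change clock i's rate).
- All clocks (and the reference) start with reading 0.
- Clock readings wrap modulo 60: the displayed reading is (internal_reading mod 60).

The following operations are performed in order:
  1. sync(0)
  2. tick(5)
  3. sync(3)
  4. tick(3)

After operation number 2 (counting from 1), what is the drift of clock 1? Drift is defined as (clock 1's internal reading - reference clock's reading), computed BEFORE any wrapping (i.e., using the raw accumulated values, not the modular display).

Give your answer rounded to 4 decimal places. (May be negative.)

Answer: 5.0000

Derivation:
After op 1 sync(0): ref=0.0000 raw=[0.0000 0.0000 0.0000 0.0000]
After op 2 tick(5): ref=5.0000 raw=[10.0000 10.0000 6.0000 5.5000]
Drift of clock 1 after op 2: 10.0000 - 5.0000 = 5.0000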